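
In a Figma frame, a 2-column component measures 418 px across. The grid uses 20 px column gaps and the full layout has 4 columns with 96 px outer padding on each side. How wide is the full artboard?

418 − 1·20 = 398; ÷2 gives c = 199 px.
Total width: 2·96 + 4·199 + 3·20 = 1048 px.

1048 px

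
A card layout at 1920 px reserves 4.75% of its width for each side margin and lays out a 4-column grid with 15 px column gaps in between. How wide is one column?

1920 × (1 − 2·4.75%) = 1920 × 90.5% = 1737.6 px for the columns.
1737.6 − 3·15 = 1692.6; ÷4 gives c = 423.15 px.

423.15 px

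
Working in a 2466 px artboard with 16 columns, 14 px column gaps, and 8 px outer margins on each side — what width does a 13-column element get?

Subtract both margins: 2466 − 2·8 = 2450 px.
2450 − 15·14 = 2240; ÷16 gives c = 140 px.
13-column span = 13·140 + 12·14 = 1988 px.

1988 px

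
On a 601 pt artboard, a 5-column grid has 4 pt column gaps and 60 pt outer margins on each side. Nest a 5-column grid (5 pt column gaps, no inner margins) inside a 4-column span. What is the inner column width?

Take off 120 pt of margins, leaving 481 pt.
481 − 4·4 = 465; ÷5 gives c = 93 pt.
4-column span = 4·93 + 3·4 = 384 pt.
Subtracting 4 column gaps of 5 leaves 364 for 5 columns, so d = 72.8 pt.

72.8 pt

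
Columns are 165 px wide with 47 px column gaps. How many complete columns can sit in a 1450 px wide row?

7 columns

Each extra column adds 165 + 47 = 212 px.
(1450 + 47) / 212 = 7.06, so 7 columns fit.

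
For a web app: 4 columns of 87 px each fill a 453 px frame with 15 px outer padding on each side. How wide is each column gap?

25 px

Inside the margins: 453 − 30 = 423 px.
4·87 + 3g = 423 → 3g = 75 → g = 25 px.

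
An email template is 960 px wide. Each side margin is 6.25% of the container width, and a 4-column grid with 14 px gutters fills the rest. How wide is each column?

199.5 px

960 × (1 − 2·6.25%) = 960 × 87.5% = 840 px for the columns.
4c + 3·14 = 840 → 4c = 798 → c = 199.5 px.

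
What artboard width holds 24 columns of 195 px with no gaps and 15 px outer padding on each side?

Artboard = 2·15 + 24·195 = 30 + 4680 = 4710 px.

4710 px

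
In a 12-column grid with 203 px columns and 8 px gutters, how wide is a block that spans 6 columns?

1258 px

6-column span = 6·203 + 5·8 = 1258 px.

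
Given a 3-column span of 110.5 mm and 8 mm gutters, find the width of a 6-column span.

Subtracting 2 gutters of 8 leaves 94.5 for 3 columns, so c = 31.5 mm.
Span of 6: 6·31.5 + 5·8 = 189 + 40 = 229 mm.

229 mm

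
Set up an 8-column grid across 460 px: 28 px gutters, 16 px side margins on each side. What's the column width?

Take off 32 px of margins, leaving 428 px.
8 columns + 7 gutters: 8c + 7·28 = 428.
8c = 428 − 196 = 232, so c = 29 px.

29 px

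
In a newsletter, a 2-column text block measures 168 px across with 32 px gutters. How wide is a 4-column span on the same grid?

Subtracting 1 gutter of 32 leaves 136 for 2 columns, so c = 68 px.
4-column span = 4·68 + 3·32 = 368 px.

368 px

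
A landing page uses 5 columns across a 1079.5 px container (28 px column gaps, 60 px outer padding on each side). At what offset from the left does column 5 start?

Content = 1079.5 − 2·60 = 959.5 px.
5c + 4·28 = 959.5 → 5c = 847.5 → c = 169.5 px.
Column 5 starts at margin + 4·(column + gutter) = 60 + 4·197.5 = 850 px.

850 px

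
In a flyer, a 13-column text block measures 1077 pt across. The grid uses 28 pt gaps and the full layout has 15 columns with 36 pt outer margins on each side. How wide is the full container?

13c + 12·28 = 1077 → 13c = 741 → c = 57 pt.
Total width: 2·36 + 15·57 + 14·28 = 1319 pt.

1319 pt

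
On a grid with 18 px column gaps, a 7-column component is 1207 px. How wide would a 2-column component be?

7 columns + 6 column gaps: 7c + 6·18 = 1207.
7c = 1207 − 108 = 1099, so c = 157 px.
2 columns plus 1 column gap: 314 + 18 = 332 px.

332 px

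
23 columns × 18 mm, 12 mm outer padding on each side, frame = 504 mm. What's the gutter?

Content width = 504 − 2·12 = 480 mm.
23·18 + 22g = 480 → 22g = 66 → g = 3 mm.

3 mm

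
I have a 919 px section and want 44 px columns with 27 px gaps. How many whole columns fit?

k columns need k·44 + (k−1)·27 = k·71 − 27.
k·71 − 27 ≤ 919 → k ≤ 946 / 71 ≈ 13.32, so k = 13.

13 columns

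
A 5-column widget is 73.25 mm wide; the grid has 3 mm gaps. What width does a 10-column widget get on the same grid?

73.25 − 4·3 = 61.25; ÷5 gives c = 12.25 mm.
10-column span = 10·12.25 + 9·3 = 149.5 mm.

149.5 mm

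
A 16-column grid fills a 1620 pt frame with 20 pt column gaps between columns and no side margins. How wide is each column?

82.5 pt

16 columns + 15 column gaps: 16c + 15·20 = 1620.
16c = 1620 − 300 = 1320, so c = 82.5 pt.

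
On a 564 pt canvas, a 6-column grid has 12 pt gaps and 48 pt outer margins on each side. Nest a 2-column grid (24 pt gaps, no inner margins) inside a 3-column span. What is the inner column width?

Outer content = 564 − 2·48 = 468 pt.
468 − 5·12 = 408; ÷6 gives c = 68 pt.
Span of 3: 3·68 + 2·12 = 204 + 24 = 228 pt.
228 − 1·24 = 204; ÷2 gives d = 102 pt.

102 pt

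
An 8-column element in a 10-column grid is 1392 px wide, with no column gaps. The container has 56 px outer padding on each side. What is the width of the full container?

With no column gaps, each column is 1392/8 = 174 px.
Container = 2·56 + 10·174 = 112 + 1740 = 1852 px.

1852 px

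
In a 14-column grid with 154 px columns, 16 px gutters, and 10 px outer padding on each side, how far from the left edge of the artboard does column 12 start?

1880 px

Column 12 starts at margin + 11·(column + gutter) = 10 + 11·170 = 1880 px.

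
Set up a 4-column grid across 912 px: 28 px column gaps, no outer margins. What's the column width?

Subtracting 3 column gaps of 28 leaves 828 for 4 columns, so c = 207 px.

207 px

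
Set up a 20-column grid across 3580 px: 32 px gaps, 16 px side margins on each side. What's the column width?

Inside the margins: 3580 − 32 = 3548 px.
Subtracting 19 gaps of 32 leaves 2940 for 20 columns, so c = 147 px.

147 px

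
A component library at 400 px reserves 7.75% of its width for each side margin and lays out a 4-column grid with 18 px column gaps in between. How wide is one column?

400 × (1 − 2·7.75%) = 400 × 84.5% = 338 px for the columns.
4c + 3·18 = 338 → 4c = 284 → c = 71 px.

71 px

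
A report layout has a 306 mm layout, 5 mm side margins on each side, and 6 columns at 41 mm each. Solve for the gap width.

10 mm

Take off 10 mm of margins, leaving 296 mm.
Columns use 246 mm, leaving 50 mm across 5 gaps = 10 mm each.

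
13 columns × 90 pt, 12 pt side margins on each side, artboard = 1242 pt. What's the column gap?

Subtract both margins: 1242 − 2·12 = 1218 pt.
13·90 + 12g = 1218 → 12g = 48 → g = 4 pt.

4 pt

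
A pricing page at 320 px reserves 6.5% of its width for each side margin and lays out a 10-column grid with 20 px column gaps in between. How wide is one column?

9.84 px

Each margin = 6.5% of 320 = 20.8 px; content = 320 − 2·20.8 = 278.4 px.
278.4 − 9·20 = 98.4; ÷10 gives c = 9.84 px.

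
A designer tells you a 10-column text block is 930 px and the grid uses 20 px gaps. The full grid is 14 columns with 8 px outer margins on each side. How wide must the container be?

1326 px

Subtracting 9 gaps of 20 leaves 750 for 10 columns, so c = 75 px.
Adding margins, columns and gutters: 16 + 1050 + 260 = 1326 px.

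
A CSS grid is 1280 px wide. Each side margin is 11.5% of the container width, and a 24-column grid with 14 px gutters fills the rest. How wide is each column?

27.65 px

Margins: 11.5% × 1280 = 147.2 px each, so content = 1280 − 294.4 = 985.6 px.
24 columns + 23 gutters: 24c + 23·14 = 985.6.
24c = 985.6 − 322 = 663.6, so c = 27.65 px.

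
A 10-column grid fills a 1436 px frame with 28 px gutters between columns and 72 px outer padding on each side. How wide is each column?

Inside the margins: 1436 − 144 = 1292 px.
10 columns + 9 gutters: 10c + 9·28 = 1292.
10c = 1292 − 252 = 1040, so c = 104 px.

104 px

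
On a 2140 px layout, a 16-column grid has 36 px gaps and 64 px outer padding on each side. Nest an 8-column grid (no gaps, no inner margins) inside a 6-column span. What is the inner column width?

91.5 px

Outer content = 2140 − 2·64 = 2012 px.
2012 − 15·36 = 1472; ÷16 gives c = 92 px.
Span of 6: 6·92 + 5·36 = 552 + 180 = 732 px.
8d = 732 → d = 91.5 px.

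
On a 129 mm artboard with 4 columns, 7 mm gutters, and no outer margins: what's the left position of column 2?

129 − 3·7 = 108; ÷4 gives c = 27 mm.
No margin, so column 2 starts at 1·(column + gutter) = 1·34 = 34 mm.

34 mm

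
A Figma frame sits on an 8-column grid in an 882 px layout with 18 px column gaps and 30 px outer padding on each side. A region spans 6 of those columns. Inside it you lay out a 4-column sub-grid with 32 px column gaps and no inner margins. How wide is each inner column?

129 px

Inside the margins: 882 − 60 = 822 px.
8c + 7·18 = 822 → 8c = 696 → c = 87 px.
Span of 6: 6·87 + 5·18 = 522 + 90 = 612 px.
4d + 3·32 = 612 → 4d = 516 → d = 129 px.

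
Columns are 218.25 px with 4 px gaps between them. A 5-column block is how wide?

1107.25 px

5-column span = 5·218.25 + 4·4 = 1107.25 px.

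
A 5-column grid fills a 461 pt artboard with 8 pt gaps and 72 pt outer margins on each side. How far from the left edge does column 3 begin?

Content = 461 − 2·72 = 317 pt.
5 columns + 4 gaps: 5c + 4·8 = 317.
5c = 317 − 32 = 285, so c = 57 pt.
Each column+gutter stride is 65 pt; 2 of them past the 72 pt margin is 72 + 130 = 202 pt.

202 pt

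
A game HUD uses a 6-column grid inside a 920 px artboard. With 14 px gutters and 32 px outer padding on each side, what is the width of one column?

131 px

Content width = 920 − 2·32 = 856 px.
6 columns + 5 gutters: 6c + 5·14 = 856.
6c = 856 − 70 = 786, so c = 131 px.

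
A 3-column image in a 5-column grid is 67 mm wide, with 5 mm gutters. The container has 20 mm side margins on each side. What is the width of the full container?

155 mm

3c + 2·5 = 67 → 3c = 57 → c = 19 mm.
Adding margins, columns and gutters: 40 + 95 + 20 = 155 mm.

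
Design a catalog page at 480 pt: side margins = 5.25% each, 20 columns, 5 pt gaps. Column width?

Each margin = 5.25% of 480 = 25.2 pt; content = 480 − 2·25.2 = 429.6 pt.
20c + 19·5 = 429.6 → 20c = 334.6 → c = 16.73 pt.

16.73 pt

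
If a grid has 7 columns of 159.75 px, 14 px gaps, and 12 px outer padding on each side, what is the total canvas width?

Canvas = 2·12 + 7·159.75 + 6·14 = 24 + 1118.25 + 84 = 1226.25 px.

1226.25 px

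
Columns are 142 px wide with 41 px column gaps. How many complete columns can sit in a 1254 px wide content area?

7 columns: 7·142 + 6·41 = 1240 px ≤ 1254.
8 columns: 1423 px > 1254. So 7.

7 columns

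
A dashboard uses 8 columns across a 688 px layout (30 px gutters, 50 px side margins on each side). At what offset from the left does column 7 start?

513.5 px

Subtract both margins: 688 − 2·50 = 588 px.
8c + 7·30 = 588 → 8c = 378 → c = 47.25 px.
Column 7 starts at margin + 6·(column + gutter) = 50 + 6·77.25 = 513.5 px.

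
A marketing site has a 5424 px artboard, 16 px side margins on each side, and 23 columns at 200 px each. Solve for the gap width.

Inside the margins: 5424 − 32 = 5392 px.
23 columns take 23·200 = 4600 px; remaining 792 splits into 22 gaps.
g = 792 / 22 = 36 px.

36 px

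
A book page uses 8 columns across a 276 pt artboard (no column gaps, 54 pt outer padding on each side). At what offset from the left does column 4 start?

117 pt

Content = 276 − 2·54 = 168 pt.
8c = 168 → c = 21 pt.
Column 4 starts at margin + 3·(column + gutter) = 54 + 3·21 = 117 pt.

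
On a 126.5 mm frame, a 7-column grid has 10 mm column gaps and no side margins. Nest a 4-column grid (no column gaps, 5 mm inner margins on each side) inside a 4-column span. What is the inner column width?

14.5 mm

Subtracting 6 column gaps of 10 leaves 66.5 for 7 columns, so c = 9.5 mm.
4 columns plus 3 column gaps: 38 + 30 = 68 mm.
Inner content = 68 − 2·5 = 58 mm.
58 / 4 = 14.5 mm per column.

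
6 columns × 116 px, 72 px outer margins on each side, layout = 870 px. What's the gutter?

Inside the margins: 870 − 144 = 726 px.
Columns use 696 px, leaving 30 px across 5 gutters = 6 px each.

6 px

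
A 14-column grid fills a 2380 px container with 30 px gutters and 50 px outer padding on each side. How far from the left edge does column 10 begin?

1535 px

Inside the margins: 2380 − 100 = 2280 px.
Subtracting 13 gutters of 30 leaves 1890 for 14 columns, so c = 135 px.
Before column 10: the margin + 9 columns + 9 gutters.
Offset = 50 + 9·(135 + 30) = 50 + 1485 = 1535 px.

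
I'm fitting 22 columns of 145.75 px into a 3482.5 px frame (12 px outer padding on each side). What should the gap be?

Subtract both margins: 3482.5 − 2·12 = 3458.5 px.
Columns use 3206.5 px, leaving 252 px across 21 gaps = 12 px each.

12 px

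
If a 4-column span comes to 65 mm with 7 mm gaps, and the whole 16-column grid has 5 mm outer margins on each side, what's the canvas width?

4 columns + 3 gaps: 4c + 3·7 = 65.
4c = 65 − 21 = 44, so c = 11 mm.
Total width: 2·5 + 16·11 + 15·7 = 291 mm.

291 mm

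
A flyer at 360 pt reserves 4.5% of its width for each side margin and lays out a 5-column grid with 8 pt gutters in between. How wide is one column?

59.12 pt

Margins: 4.5% × 360 = 16.2 pt each, so content = 360 − 32.4 = 327.6 pt.
Subtracting 4 gutters of 8 leaves 295.6 for 5 columns, so c = 59.12 pt.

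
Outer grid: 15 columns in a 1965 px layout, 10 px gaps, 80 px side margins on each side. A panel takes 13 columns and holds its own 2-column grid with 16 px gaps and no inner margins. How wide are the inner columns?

773.5 px

Subtract both margins: 1965 − 2·80 = 1805 px.
Subtracting 14 gaps of 10 leaves 1665 for 15 columns, so c = 111 px.
Span of 13: 13·111 + 12·10 = 1443 + 120 = 1563 px.
2d + 1·16 = 1563 → 2d = 1547 → d = 773.5 px.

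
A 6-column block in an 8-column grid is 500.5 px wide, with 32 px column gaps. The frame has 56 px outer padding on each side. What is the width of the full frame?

6 columns + 5 column gaps: 6c + 5·32 = 500.5.
6c = 500.5 − 160 = 340.5, so c = 56.75 px.
Frame = 2·56 + 8·56.75 + 7·32 = 112 + 454 + 224 = 790 px.

790 px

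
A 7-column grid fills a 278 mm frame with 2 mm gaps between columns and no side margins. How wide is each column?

7 columns + 6 gaps: 7c + 6·2 = 278.
7c = 278 − 12 = 266, so c = 38 mm.

38 mm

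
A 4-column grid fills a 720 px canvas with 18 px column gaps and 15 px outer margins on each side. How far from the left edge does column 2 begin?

192 px

Inside the margins: 720 − 30 = 690 px.
4 columns + 3 column gaps: 4c + 3·18 = 690.
4c = 690 − 54 = 636, so c = 159 px.
Before column 2: the margin + 1 column + 1 column gap.
Offset = 15 + 1·(159 + 18) = 15 + 177 = 192 px.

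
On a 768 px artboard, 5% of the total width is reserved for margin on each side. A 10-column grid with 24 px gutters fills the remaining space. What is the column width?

47.52 px

Each margin = 5% of 768 = 38.4 px; content = 768 − 2·38.4 = 691.2 px.
691.2 − 9·24 = 475.2; ÷10 gives c = 47.52 px.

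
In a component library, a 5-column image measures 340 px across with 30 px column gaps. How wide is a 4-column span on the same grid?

266 px

5 columns + 4 column gaps: 5c + 4·30 = 340.
5c = 340 − 120 = 220, so c = 44 px.
4 columns plus 3 column gaps: 176 + 90 = 266 px.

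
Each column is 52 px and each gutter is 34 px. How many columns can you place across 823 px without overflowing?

9 columns

Each extra column adds 52 + 34 = 86 px.
(823 + 34) / 86 = 9.97, so 9 columns fit.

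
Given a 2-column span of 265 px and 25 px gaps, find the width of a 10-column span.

1425 px

Subtracting 1 gap of 25 leaves 240 for 2 columns, so c = 120 px.
10-column span = 10·120 + 9·25 = 1425 px.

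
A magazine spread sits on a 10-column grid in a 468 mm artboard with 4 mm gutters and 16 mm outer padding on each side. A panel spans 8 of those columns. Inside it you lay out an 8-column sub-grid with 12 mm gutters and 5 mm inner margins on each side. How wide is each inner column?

Inside the margins: 468 − 32 = 436 mm.
436 − 9·4 = 400; ÷10 gives c = 40 mm.
Span of 8: 8·40 + 7·4 = 320 + 28 = 348 mm.
Inner content = 348 − 2·5 = 338 mm.
8d + 7·12 = 338 → 8d = 254 → d = 31.75 mm.

31.75 mm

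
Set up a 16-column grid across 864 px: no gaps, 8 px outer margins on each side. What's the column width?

Inside the margins: 864 − 16 = 848 px.
With no gaps, each column is 848/16 = 53 px.

53 px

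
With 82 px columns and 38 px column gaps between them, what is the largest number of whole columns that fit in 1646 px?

14 columns

14 columns: 14·82 + 13·38 = 1642 px ≤ 1646.
15 columns: 1762 px > 1646. So 14.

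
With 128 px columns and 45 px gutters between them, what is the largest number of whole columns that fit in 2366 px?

13 columns

k columns need k·128 + (k−1)·45 = k·173 − 45.
k·173 − 45 ≤ 2366 → k ≤ 2411 / 173 ≈ 13.94, so k = 13.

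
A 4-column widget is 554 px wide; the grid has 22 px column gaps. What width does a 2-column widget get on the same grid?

266 px

554 − 3·22 = 488; ÷4 gives c = 122 px.
Span of 2: 2·122 + 1·22 = 244 + 22 = 266 px.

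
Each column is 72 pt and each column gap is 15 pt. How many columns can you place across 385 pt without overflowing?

4 columns

4 columns: 4·72 + 3·15 = 333 pt ≤ 385.
5 columns: 420 pt > 385. So 4.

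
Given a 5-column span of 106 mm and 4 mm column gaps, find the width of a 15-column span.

5 columns + 4 column gaps: 5c + 4·4 = 106.
5c = 106 − 16 = 90, so c = 18 mm.
15 columns plus 14 column gaps: 270 + 56 = 326 mm.

326 mm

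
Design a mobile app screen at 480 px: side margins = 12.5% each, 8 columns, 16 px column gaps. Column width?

31 px

Each margin = 12.5% of 480 = 60 px; content = 480 − 2·60 = 360 px.
8 columns + 7 column gaps: 8c + 7·16 = 360.
8c = 360 − 112 = 248, so c = 31 px.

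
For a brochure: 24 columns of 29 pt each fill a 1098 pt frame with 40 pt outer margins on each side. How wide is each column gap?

14 pt

Subtract both margins: 1098 − 2·40 = 1018 pt.
24 columns take 24·29 = 696 pt; remaining 322 splits into 23 column gaps.
g = 322 / 23 = 14 pt.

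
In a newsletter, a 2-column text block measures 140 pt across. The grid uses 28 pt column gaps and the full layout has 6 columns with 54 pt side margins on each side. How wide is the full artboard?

584 pt

140 − 1·28 = 112; ÷2 gives c = 56 pt.
Total width: 2·54 + 6·56 + 5·28 = 584 pt.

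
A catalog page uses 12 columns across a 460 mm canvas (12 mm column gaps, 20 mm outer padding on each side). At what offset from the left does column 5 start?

164 mm

Take off 40 mm of margins, leaving 420 mm.
Subtracting 11 column gaps of 12 leaves 288 for 12 columns, so c = 24 mm.
Column 5 starts at margin + 4·(column + gutter) = 20 + 4·36 = 164 mm.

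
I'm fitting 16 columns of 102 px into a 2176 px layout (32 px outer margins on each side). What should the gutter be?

32 px

Subtract both margins: 2176 − 2·32 = 2112 px.
16·102 + 15g = 2112 → 15g = 480 → g = 32 px.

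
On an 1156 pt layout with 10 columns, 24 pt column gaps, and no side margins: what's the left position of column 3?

1156 − 9·24 = 940; ÷10 gives c = 94 pt.
No margin, so column 3 starts at 2·(column + gutter) = 2·118 = 236 pt.

236 pt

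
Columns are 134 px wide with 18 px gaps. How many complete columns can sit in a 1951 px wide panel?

12 columns

Each extra column adds 134 + 18 = 152 px.
(1951 + 18) / 152 = 12.95, so 12 columns fit.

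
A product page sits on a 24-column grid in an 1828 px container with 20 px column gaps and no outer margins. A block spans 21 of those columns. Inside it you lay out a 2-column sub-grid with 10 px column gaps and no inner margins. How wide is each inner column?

793.5 px

24 columns + 23 column gaps: 24c + 23·20 = 1828.
24c = 1828 − 460 = 1368, so c = 57 px.
21-column span = 21·57 + 20·20 = 1597 px.
Subtracting 1 column gap of 10 leaves 1587 for 2 columns, so d = 793.5 px.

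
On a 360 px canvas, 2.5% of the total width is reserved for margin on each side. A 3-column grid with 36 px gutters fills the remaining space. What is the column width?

360 × (1 − 2·2.5%) = 360 × 95% = 342 px for the columns.
3c + 2·36 = 342 → 3c = 270 → c = 90 px.

90 px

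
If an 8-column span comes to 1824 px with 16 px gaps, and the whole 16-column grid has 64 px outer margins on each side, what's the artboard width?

Subtracting 7 gaps of 16 leaves 1712 for 8 columns, so c = 214 px.
Artboard = 2·64 + 16·214 + 15·16 = 128 + 3424 + 240 = 3792 px.

3792 px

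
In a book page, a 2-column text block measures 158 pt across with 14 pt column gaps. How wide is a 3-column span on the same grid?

244 pt

158 − 1·14 = 144; ÷2 gives c = 72 pt.
3-column span = 3·72 + 2·14 = 244 pt.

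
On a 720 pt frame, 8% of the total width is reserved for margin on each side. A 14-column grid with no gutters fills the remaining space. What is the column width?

43.2 pt

Margins: 8% × 720 = 57.6 pt each, so content = 720 − 115.2 = 604.8 pt.
14c = 604.8 → c = 43.2 pt.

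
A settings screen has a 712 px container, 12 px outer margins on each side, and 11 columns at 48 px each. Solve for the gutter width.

Content width = 712 − 2·12 = 688 px.
11 columns take 11·48 = 528 px; remaining 160 splits into 10 gutters.
g = 160 / 10 = 16 px.

16 px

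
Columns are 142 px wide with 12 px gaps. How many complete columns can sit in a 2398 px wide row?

Each extra column adds 142 + 12 = 154 px.
(2398 + 12) / 154 = 15.65, so 15 columns fit.

15 columns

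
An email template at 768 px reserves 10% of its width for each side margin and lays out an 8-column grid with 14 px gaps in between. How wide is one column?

Each margin = 10% of 768 = 76.8 px; content = 768 − 2·76.8 = 614.4 px.
8c + 7·14 = 614.4 → 8c = 516.4 → c = 64.55 px.

64.55 px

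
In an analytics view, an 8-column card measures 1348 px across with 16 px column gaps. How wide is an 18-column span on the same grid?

3053 px

1348 − 7·16 = 1236; ÷8 gives c = 154.5 px.
18 columns plus 17 column gaps: 2781 + 272 = 3053 px.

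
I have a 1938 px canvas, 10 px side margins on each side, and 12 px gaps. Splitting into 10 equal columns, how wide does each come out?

Take off 20 px of margins, leaving 1918 px.
10c + 9·12 = 1918 → 10c = 1810 → c = 181 px.

181 px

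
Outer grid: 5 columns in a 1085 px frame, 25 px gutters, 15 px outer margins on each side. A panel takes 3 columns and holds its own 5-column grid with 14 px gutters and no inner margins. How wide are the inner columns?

113.4 px

Take off 30 px of margins, leaving 1055 px.
5 columns + 4 gutters: 5c + 4·25 = 1055.
5c = 1055 − 100 = 955, so c = 191 px.
3-column span = 3·191 + 2·25 = 623 px.
Subtracting 4 gutters of 14 leaves 567 for 5 columns, so d = 113.4 px.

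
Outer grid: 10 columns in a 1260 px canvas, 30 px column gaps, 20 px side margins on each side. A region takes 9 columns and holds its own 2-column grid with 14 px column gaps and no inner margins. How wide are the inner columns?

540.5 px

Subtract both margins: 1260 − 2·20 = 1220 px.
Subtracting 9 column gaps of 30 leaves 950 for 10 columns, so c = 95 px.
Span of 9: 9·95 + 8·30 = 855 + 240 = 1095 px.
2d + 1·14 = 1095 → 2d = 1081 → d = 540.5 px.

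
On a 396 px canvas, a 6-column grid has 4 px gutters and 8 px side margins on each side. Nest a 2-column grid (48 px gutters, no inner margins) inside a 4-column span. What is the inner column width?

102 px

Take off 16 px of margins, leaving 380 px.
6 columns + 5 gutters: 6c + 5·4 = 380.
6c = 380 − 20 = 360, so c = 60 px.
4 columns plus 3 gutters: 240 + 12 = 252 px.
2 columns + 1 gutter: 2d + 1·48 = 252.
2d = 252 − 48 = 204, so d = 102 px.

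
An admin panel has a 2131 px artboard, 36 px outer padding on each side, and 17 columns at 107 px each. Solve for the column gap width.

15 px

Take off 72 px of margins, leaving 2059 px.
17·107 + 16g = 2059 → 16g = 240 → g = 15 px.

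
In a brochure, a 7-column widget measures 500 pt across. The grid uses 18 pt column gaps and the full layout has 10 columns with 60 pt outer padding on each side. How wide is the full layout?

500 − 6·18 = 392; ÷7 gives c = 56 pt.
Adding margins, columns and gutters: 120 + 560 + 162 = 842 pt.

842 pt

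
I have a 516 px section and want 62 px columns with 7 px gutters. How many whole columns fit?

Each extra column adds 62 + 7 = 69 px.
(516 + 7) / 69 = 7.58, so 7 columns fit.

7 columns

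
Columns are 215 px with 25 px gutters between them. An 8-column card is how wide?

Span of 8: 8·215 + 7·25 = 1720 + 175 = 1895 px.

1895 px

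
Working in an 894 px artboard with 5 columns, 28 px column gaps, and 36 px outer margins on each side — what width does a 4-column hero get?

652 px

Inside the margins: 894 − 72 = 822 px.
822 − 4·28 = 710; ÷5 gives c = 142 px.
4 columns plus 3 column gaps: 568 + 84 = 652 px.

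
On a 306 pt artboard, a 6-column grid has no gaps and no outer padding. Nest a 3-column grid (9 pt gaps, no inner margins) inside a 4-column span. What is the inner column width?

6c = 306 → c = 51 pt.
4-column span = 4·51 = 204 pt.
3 columns + 2 gaps: 3d + 2·9 = 204.
3d = 204 − 18 = 186, so d = 62 pt.

62 pt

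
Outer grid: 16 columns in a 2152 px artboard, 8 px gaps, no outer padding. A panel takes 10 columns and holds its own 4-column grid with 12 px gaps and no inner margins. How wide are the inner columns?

326.5 px

16c + 15·8 = 2152 → 16c = 2032 → c = 127 px.
Span of 10: 10·127 + 9·8 = 1270 + 72 = 1342 px.
1342 − 3·12 = 1306; ÷4 gives d = 326.5 px.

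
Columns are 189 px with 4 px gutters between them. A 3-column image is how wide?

3 columns plus 2 gutters: 567 + 8 = 575 px.

575 px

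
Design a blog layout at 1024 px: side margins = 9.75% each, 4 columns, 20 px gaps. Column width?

Margins: 9.75% × 1024 = 99.84 px each, so content = 1024 − 199.68 = 824.32 px.
Subtracting 3 gaps of 20 leaves 764.32 for 4 columns, so c = 191.08 px.

191.08 px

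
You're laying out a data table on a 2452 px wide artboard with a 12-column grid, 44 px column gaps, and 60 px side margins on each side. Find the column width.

154 px

Subtract both margins: 2452 − 2·60 = 2332 px.
12 columns + 11 column gaps: 12c + 11·44 = 2332.
12c = 2332 − 484 = 1848, so c = 154 px.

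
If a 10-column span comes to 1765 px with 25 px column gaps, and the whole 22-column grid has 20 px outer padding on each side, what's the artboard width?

10c + 9·25 = 1765 → 10c = 1540 → c = 154 px.
Adding margins, columns and gutters: 40 + 3388 + 525 = 3953 px.

3953 px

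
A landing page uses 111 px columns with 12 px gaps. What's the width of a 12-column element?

Span of 12: 12·111 + 11·12 = 1332 + 132 = 1464 px.

1464 px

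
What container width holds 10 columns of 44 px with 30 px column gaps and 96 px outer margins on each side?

Total width: 2·96 + 10·44 + 9·30 = 902 px.

902 px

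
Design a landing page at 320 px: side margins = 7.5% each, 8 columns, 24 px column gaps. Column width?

320 × (1 − 2·7.5%) = 320 × 85% = 272 px for the columns.
8 columns + 7 column gaps: 8c + 7·24 = 272.
8c = 272 − 168 = 104, so c = 13 px.

13 px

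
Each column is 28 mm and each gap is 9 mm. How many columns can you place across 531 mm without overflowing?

k columns need k·28 + (k−1)·9 = k·37 − 9.
k·37 − 9 ≤ 531 → k ≤ 540 / 37 ≈ 14.59, so k = 14.

14 columns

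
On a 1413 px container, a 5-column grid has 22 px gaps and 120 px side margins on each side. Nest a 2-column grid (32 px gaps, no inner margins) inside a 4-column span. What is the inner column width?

451 px

Take off 240 px of margins, leaving 1173 px.
1173 − 4·22 = 1085; ÷5 gives c = 217 px.
4-column span = 4·217 + 3·22 = 934 px.
934 − 1·32 = 902; ÷2 gives d = 451 px.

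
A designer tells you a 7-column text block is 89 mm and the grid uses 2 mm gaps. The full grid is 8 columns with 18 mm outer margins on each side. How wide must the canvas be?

7 columns + 6 gaps: 7c + 6·2 = 89.
7c = 89 − 12 = 77, so c = 11 mm.
Adding margins, columns and gutters: 36 + 88 + 14 = 138 mm.

138 mm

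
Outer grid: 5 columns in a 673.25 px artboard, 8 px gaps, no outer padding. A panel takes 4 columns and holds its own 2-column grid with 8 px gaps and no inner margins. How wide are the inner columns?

5c + 4·8 = 673.25 → 5c = 641.25 → c = 128.25 px.
4-column span = 4·128.25 + 3·8 = 537 px.
537 − 1·8 = 529; ÷2 gives d = 264.5 px.

264.5 px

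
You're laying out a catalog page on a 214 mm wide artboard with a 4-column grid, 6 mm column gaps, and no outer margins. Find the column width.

214 − 3·6 = 196; ÷4 gives c = 49 mm.

49 mm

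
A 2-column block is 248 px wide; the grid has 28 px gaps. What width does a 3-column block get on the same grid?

Subtracting 1 gap of 28 leaves 220 for 2 columns, so c = 110 px.
3 columns plus 2 gaps: 330 + 56 = 386 px.

386 px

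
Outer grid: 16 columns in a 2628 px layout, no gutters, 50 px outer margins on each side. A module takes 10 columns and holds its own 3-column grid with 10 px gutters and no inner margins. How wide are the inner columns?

520 px

Outer content = 2628 − 2·50 = 2528 px.
2528 / 16 = 158 px per column.
With no gutters, 10 columns span 10·158 = 1580 px.
Subtracting 2 gutters of 10 leaves 1560 for 3 columns, so d = 520 px.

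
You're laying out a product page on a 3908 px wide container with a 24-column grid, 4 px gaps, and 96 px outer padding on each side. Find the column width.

Subtract both margins: 3908 − 2·96 = 3716 px.
Subtracting 23 gaps of 4 leaves 3624 for 24 columns, so c = 151 px.

151 px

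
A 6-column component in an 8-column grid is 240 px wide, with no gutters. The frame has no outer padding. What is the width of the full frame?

320 px

6c = 240 → c = 40 px.
Total width: 8·40 = 320 px.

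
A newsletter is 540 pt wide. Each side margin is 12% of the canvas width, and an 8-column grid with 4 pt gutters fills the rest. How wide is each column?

Each margin = 12% of 540 = 64.8 pt; content = 540 − 2·64.8 = 410.4 pt.
8c + 7·4 = 410.4 → 8c = 382.4 → c = 47.8 pt.

47.8 pt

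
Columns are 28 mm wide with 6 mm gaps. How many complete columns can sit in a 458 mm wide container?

Each extra column adds 28 + 6 = 34 mm.
(458 + 6) / 34 = 13.65, so 13 columns fit.

13 columns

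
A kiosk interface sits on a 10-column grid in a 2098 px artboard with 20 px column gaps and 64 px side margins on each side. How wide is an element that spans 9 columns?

1771 px

Content width = 2098 − 2·64 = 1970 px.
1970 − 9·20 = 1790; ÷10 gives c = 179 px.
9-column span = 9·179 + 8·20 = 1771 px.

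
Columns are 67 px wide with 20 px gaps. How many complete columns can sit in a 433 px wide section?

5 columns: 5·67 + 4·20 = 415 px ≤ 433.
6 columns: 502 px > 433. So 5.

5 columns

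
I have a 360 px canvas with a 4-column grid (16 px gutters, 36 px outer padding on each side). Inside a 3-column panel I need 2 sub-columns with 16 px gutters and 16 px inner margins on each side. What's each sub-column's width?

Outer content = 360 − 2·36 = 288 px.
Subtracting 3 gutters of 16 leaves 240 for 4 columns, so c = 60 px.
3 columns plus 2 gutters: 180 + 32 = 212 px.
Inner content = 212 − 2·16 = 180 px.
2d + 1·16 = 180 → 2d = 164 → d = 82 px.

82 px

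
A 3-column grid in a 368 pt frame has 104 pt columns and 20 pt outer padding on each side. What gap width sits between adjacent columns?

Take off 40 pt of margins, leaving 328 pt.
3·104 + 2g = 328 → 2g = 16 → g = 8 pt.

8 pt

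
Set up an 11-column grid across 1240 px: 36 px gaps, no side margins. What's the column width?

11c + 10·36 = 1240 → 11c = 880 → c = 80 px.

80 px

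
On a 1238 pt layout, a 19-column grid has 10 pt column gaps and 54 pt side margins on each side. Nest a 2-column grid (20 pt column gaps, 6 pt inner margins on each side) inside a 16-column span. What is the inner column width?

459 pt

Outer content = 1238 − 2·54 = 1130 pt.
19 columns + 18 column gaps: 19c + 18·10 = 1130.
19c = 1130 − 180 = 950, so c = 50 pt.
Span of 16: 16·50 + 15·10 = 800 + 150 = 950 pt.
Inner content = 950 − 2·6 = 938 pt.
2d + 1·20 = 938 → 2d = 918 → d = 459 pt.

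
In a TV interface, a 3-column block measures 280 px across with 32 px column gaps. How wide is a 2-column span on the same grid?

Subtracting 2 column gaps of 32 leaves 216 for 3 columns, so c = 72 px.
Span of 2: 2·72 + 1·32 = 144 + 32 = 176 px.

176 px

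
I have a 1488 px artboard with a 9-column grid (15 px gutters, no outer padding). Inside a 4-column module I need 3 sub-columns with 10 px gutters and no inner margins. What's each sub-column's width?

211 px

9c + 8·15 = 1488 → 9c = 1368 → c = 152 px.
Span of 4: 4·152 + 3·15 = 608 + 45 = 653 px.
Subtracting 2 gutters of 10 leaves 633 for 3 columns, so d = 211 px.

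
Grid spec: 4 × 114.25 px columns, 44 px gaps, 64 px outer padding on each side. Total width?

717 px

Total width: 2·64 + 4·114.25 + 3·44 = 717 px.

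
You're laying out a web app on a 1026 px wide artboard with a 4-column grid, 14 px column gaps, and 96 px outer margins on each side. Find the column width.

198 px

Inside the margins: 1026 − 192 = 834 px.
Subtracting 3 column gaps of 14 leaves 792 for 4 columns, so c = 198 px.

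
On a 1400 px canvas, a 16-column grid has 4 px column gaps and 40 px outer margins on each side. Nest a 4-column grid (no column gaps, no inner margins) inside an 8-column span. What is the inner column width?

Outer content = 1400 − 2·40 = 1320 px.
Subtracting 15 column gaps of 4 leaves 1260 for 16 columns, so c = 78.75 px.
8-column span = 8·78.75 + 7·4 = 658 px.
4d = 658 → d = 164.5 px.

164.5 px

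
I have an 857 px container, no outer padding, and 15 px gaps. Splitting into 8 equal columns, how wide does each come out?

Subtracting 7 gaps of 15 leaves 752 for 8 columns, so c = 94 px.

94 px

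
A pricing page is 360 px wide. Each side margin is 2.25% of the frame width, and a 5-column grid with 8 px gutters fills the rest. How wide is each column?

360 × (1 − 2·2.25%) = 360 × 95.5% = 343.8 px for the columns.
5c + 4·8 = 343.8 → 5c = 311.8 → c = 62.36 px.

62.36 px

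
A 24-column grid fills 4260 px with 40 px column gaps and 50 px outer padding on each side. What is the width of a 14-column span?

Inside the margins: 4260 − 100 = 4160 px.
24c + 23·40 = 4160 → 24c = 3240 → c = 135 px.
14 columns plus 13 column gaps: 1890 + 520 = 2410 px.

2410 px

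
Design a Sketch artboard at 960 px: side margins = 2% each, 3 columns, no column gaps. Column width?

Margins: 2% × 960 = 19.2 px each, so content = 960 − 38.4 = 921.6 px.
3c = 921.6 → c = 307.2 px.

307.2 px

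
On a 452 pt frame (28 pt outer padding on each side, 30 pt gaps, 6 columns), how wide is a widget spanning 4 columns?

254 pt

Take off 56 pt of margins, leaving 396 pt.
6 columns + 5 gaps: 6c + 5·30 = 396.
6c = 396 − 150 = 246, so c = 41 pt.
4-column span = 4·41 + 3·30 = 254 pt.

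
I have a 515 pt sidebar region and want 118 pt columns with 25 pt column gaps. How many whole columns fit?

3 columns

Each extra column adds 118 + 25 = 143 pt.
(515 + 25) / 143 = 3.78, so 3 columns fit.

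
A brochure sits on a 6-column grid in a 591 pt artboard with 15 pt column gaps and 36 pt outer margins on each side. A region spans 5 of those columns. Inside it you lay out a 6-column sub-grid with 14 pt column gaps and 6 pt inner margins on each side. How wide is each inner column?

Subtract both margins: 591 − 2·36 = 519 pt.
6 columns + 5 column gaps: 6c + 5·15 = 519.
6c = 519 − 75 = 444, so c = 74 pt.
5 columns plus 4 column gaps: 370 + 60 = 430 pt.
Inner content = 430 − 2·6 = 418 pt.
6d + 5·14 = 418 → 6d = 348 → d = 58 pt.

58 pt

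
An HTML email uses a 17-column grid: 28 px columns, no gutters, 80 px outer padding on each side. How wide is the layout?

Total width: 2·80 + 17·28 = 636 px.

636 px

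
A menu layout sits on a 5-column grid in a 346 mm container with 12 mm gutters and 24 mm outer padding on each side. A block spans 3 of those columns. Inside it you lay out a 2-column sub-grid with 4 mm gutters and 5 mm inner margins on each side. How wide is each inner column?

Subtract both margins: 346 − 2·24 = 298 mm.
298 − 4·12 = 250; ÷5 gives c = 50 mm.
3 columns plus 2 gutters: 150 + 24 = 174 mm.
Inner content = 174 − 2·5 = 164 mm.
Subtracting 1 gutter of 4 leaves 160 for 2 columns, so d = 80 mm.

80 mm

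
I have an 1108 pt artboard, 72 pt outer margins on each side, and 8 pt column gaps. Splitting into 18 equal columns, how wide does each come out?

46 pt

Inside the margins: 1108 − 144 = 964 pt.
18c + 17·8 = 964 → 18c = 828 → c = 46 pt.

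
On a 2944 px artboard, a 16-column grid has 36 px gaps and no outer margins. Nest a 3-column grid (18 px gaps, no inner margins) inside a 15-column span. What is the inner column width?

16 columns + 15 gaps: 16c + 15·36 = 2944.
16c = 2944 − 540 = 2404, so c = 150.25 px.
15-column span = 15·150.25 + 14·36 = 2757.75 px.
Subtracting 2 gaps of 18 leaves 2721.75 for 3 columns, so d = 907.25 px.

907.25 px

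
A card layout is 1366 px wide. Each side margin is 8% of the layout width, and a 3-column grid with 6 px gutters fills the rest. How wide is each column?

378.48 px

Each margin = 8% of 1366 = 109.28 px; content = 1366 − 2·109.28 = 1147.44 px.
1147.44 − 2·6 = 1135.44; ÷3 gives c = 378.48 px.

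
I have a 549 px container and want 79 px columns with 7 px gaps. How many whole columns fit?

6 columns

Each extra column adds 79 + 7 = 86 px.
(549 + 7) / 86 = 6.47, so 6 columns fit.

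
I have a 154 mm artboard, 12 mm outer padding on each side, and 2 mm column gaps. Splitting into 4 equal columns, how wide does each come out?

Inside the margins: 154 − 24 = 130 mm.
4 columns + 3 column gaps: 4c + 3·2 = 130.
4c = 130 − 6 = 124, so c = 31 mm.

31 mm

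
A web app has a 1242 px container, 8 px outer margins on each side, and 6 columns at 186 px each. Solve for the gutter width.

Subtract both margins: 1242 − 2·8 = 1226 px.
6 columns take 6·186 = 1116 px; remaining 110 splits into 5 gutters.
g = 110 / 5 = 22 px.

22 px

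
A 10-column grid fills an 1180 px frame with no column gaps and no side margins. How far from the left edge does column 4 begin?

354 px

1180 / 10 = 118 px per column.
Before column 4: 3 columns + 3 column gaps.
Offset = 3·(118 + 0) = 3·118 = 354 px.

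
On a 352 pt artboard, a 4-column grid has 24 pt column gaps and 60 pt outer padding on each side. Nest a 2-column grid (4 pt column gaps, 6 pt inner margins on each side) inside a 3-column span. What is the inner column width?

76 pt

Outer content = 352 − 2·60 = 232 pt.
4 columns + 3 column gaps: 4c + 3·24 = 232.
4c = 232 − 72 = 160, so c = 40 pt.
Span of 3: 3·40 + 2·24 = 120 + 48 = 168 pt.
Inner content = 168 − 2·6 = 156 pt.
2 columns + 1 column gap: 2d + 1·4 = 156.
2d = 156 − 4 = 152, so d = 76 pt.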